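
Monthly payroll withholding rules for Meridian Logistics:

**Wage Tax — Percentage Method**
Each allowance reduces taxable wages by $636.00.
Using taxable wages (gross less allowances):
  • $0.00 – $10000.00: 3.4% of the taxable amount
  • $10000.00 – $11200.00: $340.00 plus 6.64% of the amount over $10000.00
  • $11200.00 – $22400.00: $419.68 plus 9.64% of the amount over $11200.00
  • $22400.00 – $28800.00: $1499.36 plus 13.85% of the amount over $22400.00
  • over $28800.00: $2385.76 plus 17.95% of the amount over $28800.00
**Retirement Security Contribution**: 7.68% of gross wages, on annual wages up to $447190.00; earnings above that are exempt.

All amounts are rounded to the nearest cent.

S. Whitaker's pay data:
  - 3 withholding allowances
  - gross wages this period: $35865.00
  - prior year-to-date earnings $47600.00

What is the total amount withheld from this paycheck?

$6065.87

Wage Tax: taxable = $35865.00 − 3×$636.00 = $33957.00
  $2385.76 + 17.95% × ($33957.00 − $28800.00) = $2385.76 + 17.95% × $5157.00 = $3311.44
Retirement Security Contribution: 7.68% × $35865.00 = $2754.43
Total: $3311.44 + $2754.43 = $6065.87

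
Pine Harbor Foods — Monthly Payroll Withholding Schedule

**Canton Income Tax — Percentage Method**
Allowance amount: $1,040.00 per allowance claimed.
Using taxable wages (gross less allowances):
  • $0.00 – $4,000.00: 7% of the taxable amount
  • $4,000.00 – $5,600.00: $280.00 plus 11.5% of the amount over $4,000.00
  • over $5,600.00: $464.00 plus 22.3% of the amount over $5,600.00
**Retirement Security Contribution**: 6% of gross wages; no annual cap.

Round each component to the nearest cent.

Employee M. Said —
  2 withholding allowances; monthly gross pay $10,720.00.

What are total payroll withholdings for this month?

Canton Income Tax: taxable = $10,720.00 − 2×$1,040.00 = $8,640.00
  $464.00 + 22.3% × ($8,640.00 − $5,600.00) = $464.00 + 22.3% × $3,040.00 = $1,141.92
Retirement Security Contribution: 6% × $10,720.00 = $643.20
Total: $1,141.92 + $643.20 = $1,785.12

$1,785.12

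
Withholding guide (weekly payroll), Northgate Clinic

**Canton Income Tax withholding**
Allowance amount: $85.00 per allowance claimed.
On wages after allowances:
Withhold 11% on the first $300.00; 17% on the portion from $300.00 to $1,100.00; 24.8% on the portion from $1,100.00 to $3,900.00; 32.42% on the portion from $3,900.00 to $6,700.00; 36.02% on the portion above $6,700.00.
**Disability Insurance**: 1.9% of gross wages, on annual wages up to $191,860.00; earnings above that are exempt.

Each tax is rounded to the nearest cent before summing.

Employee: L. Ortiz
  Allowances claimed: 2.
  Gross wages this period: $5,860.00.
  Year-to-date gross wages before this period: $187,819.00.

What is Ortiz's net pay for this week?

Canton Income Tax: taxable = $5,860.00 − 2×$85.00 = $5,690.00
  $863.40 + 32.42% × ($5,690.00 − $3,900.00) = $863.40 + 32.42% × $1,790.00 = $1,443.72
Disability Insurance: cap $191,860.00 − YTD $187,819.00 = $4,041.00 subject; 1.9% × $4,041.00 = $76.78
Total withheld: $1,443.72 + $76.78 = $1,520.50
Net pay: $5,860.00 − $1,520.50 = $4,339.50

$4,339.50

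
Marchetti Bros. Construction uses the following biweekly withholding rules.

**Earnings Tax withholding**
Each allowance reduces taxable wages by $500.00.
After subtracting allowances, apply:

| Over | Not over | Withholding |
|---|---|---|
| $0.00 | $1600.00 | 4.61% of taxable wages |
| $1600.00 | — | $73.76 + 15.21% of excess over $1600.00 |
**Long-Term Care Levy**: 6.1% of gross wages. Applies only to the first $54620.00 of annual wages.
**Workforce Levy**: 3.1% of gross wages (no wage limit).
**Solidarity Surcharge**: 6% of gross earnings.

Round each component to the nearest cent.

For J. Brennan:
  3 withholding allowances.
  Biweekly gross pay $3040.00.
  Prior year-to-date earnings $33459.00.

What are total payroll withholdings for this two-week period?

Earnings Tax: taxable = $3040.00 − 3×$500.00 = $1540.00
  4.61% × $1540.00 = $70.99
Long-Term Care Levy: 6.1% × $3040.00 = $185.44
Workforce Levy: 3.1% × $3040.00 = $94.24
Solidarity Surcharge: 6% × $3040.00 = $182.40
Total: $70.99 + $185.44 + $94.24 + $182.40 = $533.07

$533.07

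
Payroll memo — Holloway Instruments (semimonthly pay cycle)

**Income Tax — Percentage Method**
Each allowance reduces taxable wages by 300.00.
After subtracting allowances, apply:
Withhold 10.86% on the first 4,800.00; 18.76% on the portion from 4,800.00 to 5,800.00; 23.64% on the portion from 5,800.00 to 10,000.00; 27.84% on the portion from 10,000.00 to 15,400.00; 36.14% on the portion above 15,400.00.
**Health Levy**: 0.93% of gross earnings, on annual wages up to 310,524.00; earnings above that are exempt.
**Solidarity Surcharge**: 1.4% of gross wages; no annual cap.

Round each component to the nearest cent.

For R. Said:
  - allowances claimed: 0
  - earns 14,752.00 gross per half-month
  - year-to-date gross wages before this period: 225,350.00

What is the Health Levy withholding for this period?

Health Levy: 0.93% × 14,752.00 = 137.19

137.19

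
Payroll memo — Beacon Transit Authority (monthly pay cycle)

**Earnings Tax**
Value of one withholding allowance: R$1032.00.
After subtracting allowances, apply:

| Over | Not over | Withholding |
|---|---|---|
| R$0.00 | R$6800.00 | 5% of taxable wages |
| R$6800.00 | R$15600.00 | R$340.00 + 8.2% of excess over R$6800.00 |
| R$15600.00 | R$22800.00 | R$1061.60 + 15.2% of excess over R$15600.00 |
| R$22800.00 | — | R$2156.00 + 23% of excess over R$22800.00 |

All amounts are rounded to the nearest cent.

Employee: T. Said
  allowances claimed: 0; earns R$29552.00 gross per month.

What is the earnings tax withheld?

Earnings Tax: taxable = R$29552.00
  R$2156.00 + 23% × (R$29552.00 − R$22800.00) = R$2156.00 + 23% × R$6752.00 = R$3708.96

R$3708.96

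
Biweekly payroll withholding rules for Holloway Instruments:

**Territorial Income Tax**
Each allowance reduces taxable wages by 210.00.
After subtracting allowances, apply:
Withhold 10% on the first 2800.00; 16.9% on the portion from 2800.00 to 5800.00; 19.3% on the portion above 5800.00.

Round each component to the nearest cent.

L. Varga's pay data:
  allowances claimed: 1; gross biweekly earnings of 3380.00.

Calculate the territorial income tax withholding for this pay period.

342.53

Territorial Income Tax: taxable = 3380.00 − 1×210.00 = 3170.00
  280.00 + 16.9% × (3170.00 − 2800.00) = 280.00 + 16.9% × 370.00 = 342.53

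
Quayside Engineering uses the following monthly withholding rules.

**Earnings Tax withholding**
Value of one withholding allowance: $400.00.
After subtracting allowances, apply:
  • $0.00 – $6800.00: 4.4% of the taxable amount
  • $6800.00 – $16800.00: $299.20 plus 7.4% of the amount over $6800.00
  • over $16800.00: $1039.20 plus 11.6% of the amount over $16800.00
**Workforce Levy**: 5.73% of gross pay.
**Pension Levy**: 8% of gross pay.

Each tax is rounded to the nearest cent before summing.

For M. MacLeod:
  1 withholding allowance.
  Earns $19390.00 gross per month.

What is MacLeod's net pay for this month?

Earnings Tax: taxable = $19390.00 − 1×$400.00 = $18990.00
  $1039.20 + 11.6% × ($18990.00 − $16800.00) = $1039.20 + 11.6% × $2190.00 = $1293.24
Workforce Levy: 5.73% × $19390.00 = $1111.05
Pension Levy: 8% × $19390.00 = $1551.20
Total withheld: $1293.24 + $1111.05 + $1551.20 = $3955.49
Net pay: $19390.00 − $3955.49 = $15434.51

$15434.51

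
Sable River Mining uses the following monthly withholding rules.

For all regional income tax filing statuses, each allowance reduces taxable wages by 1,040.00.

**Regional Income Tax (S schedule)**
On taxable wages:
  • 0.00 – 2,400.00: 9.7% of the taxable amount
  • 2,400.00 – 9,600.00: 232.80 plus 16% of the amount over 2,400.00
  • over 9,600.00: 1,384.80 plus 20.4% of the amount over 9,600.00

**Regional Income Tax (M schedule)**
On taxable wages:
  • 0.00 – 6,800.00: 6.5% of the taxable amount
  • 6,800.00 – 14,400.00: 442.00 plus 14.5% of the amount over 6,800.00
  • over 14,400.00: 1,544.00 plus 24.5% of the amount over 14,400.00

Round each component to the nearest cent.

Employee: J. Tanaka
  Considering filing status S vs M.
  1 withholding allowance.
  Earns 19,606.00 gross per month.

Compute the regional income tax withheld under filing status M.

2,564.67

Regional Income Tax (M): taxable = 19,606.00 − 1×1,040.00 = 18,566.00
  1,544.00 + 24.5% × (18,566.00 − 14,400.00) = 1,544.00 + 24.5% × 4,166.00 = 2,564.67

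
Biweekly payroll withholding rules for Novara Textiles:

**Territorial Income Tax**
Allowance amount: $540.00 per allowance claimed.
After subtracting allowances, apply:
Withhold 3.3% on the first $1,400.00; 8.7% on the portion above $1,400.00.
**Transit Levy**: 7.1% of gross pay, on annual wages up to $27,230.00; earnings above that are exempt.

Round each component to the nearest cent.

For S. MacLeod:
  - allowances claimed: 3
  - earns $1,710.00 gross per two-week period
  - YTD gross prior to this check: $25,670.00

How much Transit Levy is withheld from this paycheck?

Transit Levy: cap $27,230.00 − YTD $25,670.00 = $1,560.00 subject; 7.1% × $1,560.00 = $110.76

$110.76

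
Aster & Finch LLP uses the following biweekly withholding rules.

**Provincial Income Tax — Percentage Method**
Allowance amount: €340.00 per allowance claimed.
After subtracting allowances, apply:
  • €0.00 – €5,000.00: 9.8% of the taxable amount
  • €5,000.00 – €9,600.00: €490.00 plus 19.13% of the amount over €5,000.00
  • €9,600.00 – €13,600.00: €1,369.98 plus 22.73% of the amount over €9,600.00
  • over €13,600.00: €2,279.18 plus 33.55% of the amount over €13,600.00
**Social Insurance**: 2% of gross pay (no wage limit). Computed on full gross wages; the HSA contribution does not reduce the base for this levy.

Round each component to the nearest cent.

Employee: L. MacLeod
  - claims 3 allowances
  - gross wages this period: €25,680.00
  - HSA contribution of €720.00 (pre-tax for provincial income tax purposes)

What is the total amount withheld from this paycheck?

€6,261.85

Provincial Income Tax: taxable = €25,680.00 − €720.00 − 3×€340.00 = €23,940.00
  €2,279.18 + 33.55% × (€23,940.00 − €13,600.00) = €2,279.18 + 33.55% × €10,340.00 = €5,748.25
Social Insurance: 2% × €25,680.00 = €513.60
Total: €5,748.25 + €513.60 = €6,261.85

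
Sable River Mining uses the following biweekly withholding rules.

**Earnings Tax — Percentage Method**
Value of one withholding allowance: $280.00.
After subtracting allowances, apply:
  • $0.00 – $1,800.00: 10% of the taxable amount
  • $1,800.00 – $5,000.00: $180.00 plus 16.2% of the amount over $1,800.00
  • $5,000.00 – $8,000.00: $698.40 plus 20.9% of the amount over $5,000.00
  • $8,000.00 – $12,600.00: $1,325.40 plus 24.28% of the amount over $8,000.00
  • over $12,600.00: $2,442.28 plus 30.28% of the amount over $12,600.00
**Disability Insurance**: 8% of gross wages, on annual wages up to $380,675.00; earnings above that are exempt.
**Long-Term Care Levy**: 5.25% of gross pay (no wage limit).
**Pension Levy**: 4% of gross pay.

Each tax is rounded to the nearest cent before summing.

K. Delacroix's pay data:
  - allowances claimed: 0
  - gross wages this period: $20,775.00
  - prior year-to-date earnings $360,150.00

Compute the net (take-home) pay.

Earnings Tax: taxable = $20,775.00
  $2,442.28 + 30.28% × ($20,775.00 − $12,600.00) = $2,442.28 + 30.28% × $8,175.00 = $4,917.67
Disability Insurance: cap $380,675.00 − YTD $360,150.00 = $20,525.00 subject; 8% × $20,525.00 = $1,642.00
Long-Term Care Levy: 5.25% × $20,775.00 = $1,090.69
Pension Levy: 4% × $20,775.00 = $831.00
Total withheld: $4,917.67 + $1,642.00 + $1,090.69 + $831.00 = $8,481.36
Net pay: $20,775.00 − $8,481.36 = $12,293.64

$12,293.64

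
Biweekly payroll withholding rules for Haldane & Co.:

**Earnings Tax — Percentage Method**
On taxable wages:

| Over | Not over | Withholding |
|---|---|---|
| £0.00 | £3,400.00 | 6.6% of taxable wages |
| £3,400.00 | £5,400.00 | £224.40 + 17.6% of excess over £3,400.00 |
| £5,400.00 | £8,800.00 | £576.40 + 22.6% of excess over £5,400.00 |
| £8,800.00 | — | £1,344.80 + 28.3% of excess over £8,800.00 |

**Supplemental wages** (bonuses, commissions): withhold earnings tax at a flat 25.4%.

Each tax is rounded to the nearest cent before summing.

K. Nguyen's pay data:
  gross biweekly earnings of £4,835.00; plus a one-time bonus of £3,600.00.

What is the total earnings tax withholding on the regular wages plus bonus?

Earnings Tax: taxable = £4,835.00
  £224.40 + 17.6% × (£4,835.00 − £3,400.00) = £224.40 + 17.6% × £1,435.00 = £476.96
Supplemental (25.4% flat on bonus): 25.4% × £3,600.00 = £914.40
Total earnings tax: £476.96 + £914.40 = £1,391.36

£1,391.36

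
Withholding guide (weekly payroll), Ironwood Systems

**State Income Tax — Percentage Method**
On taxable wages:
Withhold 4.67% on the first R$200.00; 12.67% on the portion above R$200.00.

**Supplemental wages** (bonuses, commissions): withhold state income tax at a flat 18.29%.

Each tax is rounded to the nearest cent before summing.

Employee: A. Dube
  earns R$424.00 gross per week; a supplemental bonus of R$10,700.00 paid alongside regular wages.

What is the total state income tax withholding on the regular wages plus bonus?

R$1,994.75

State Income Tax: taxable = R$424.00
  R$9.34 + 12.67% × (R$424.00 − R$200.00) = R$9.34 + 12.67% × R$224.00 = R$37.72
Supplemental (18.29% flat on bonus): 18.29% × R$10,700.00 = R$1,957.03
Total state income tax: R$37.72 + R$1,957.03 = R$1,994.75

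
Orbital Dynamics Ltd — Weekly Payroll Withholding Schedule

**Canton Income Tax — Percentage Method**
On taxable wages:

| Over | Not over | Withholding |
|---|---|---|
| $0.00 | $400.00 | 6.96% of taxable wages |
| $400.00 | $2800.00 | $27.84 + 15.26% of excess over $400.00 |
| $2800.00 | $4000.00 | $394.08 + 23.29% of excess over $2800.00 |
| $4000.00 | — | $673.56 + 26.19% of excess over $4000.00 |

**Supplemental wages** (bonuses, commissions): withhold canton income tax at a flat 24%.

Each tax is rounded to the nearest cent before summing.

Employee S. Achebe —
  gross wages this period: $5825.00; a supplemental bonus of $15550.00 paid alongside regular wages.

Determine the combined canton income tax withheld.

Canton Income Tax: taxable = $5825.00
  $673.56 + 26.19% × ($5825.00 − $4000.00) = $673.56 + 26.19% × $1825.00 = $1151.53
Supplemental (24% flat on bonus): 24% × $15550.00 = $3732.00
Total canton income tax: $1151.53 + $3732.00 = $4883.53

$4883.53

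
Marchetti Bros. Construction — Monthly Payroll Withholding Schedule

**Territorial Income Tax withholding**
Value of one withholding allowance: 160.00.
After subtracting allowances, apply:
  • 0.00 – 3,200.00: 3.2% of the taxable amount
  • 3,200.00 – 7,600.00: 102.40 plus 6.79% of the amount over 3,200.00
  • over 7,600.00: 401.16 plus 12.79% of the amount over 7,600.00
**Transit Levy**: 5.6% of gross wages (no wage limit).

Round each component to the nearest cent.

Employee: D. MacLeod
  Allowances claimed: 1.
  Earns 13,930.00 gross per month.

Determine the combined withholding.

Territorial Income Tax: taxable = 13,930.00 − 1×160.00 = 13,770.00
  401.16 + 12.79% × (13,770.00 − 7,600.00) = 401.16 + 12.79% × 6,170.00 = 1,190.30
Transit Levy: 5.6% × 13,930.00 = 780.08
Total: 1,190.30 + 780.08 = 1,970.38

1,970.38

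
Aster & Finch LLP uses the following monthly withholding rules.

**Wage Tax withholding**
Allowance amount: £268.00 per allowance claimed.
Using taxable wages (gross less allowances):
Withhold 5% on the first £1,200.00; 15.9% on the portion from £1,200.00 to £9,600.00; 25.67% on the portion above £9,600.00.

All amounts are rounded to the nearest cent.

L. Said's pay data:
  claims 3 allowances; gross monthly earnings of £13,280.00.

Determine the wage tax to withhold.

£2,133.87

Wage Tax: taxable = £13,280.00 − 3×£268.00 = £12,476.00
  £1,395.60 + 25.67% × (£12,476.00 − £9,600.00) = £1,395.60 + 25.67% × £2,876.00 = £2,133.87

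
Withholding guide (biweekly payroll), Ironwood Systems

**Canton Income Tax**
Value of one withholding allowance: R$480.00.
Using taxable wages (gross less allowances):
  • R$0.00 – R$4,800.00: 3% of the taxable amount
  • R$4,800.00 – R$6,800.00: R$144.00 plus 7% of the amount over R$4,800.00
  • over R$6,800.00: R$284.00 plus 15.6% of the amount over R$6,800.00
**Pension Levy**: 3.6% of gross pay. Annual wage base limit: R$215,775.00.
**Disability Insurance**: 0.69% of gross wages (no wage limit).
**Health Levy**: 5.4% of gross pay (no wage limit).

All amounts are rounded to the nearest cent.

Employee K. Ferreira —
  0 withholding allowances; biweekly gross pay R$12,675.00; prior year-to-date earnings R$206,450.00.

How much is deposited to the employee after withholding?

Canton Income Tax: taxable = R$12,675.00
  R$284.00 + 15.6% × (R$12,675.00 − R$6,800.00) = R$284.00 + 15.6% × R$5,875.00 = R$1,200.50
Pension Levy: cap R$215,775.00 − YTD R$206,450.00 = R$9,325.00 subject; 3.6% × R$9,325.00 = R$335.70
Disability Insurance: 0.69% × R$12,675.00 = R$87.46
Health Levy: 5.4% × R$12,675.00 = R$684.45
Total withheld: R$1,200.50 + R$335.70 + R$87.46 + R$684.45 = R$2,308.11
Net pay: R$12,675.00 − R$2,308.11 = R$10,366.89

R$10,366.89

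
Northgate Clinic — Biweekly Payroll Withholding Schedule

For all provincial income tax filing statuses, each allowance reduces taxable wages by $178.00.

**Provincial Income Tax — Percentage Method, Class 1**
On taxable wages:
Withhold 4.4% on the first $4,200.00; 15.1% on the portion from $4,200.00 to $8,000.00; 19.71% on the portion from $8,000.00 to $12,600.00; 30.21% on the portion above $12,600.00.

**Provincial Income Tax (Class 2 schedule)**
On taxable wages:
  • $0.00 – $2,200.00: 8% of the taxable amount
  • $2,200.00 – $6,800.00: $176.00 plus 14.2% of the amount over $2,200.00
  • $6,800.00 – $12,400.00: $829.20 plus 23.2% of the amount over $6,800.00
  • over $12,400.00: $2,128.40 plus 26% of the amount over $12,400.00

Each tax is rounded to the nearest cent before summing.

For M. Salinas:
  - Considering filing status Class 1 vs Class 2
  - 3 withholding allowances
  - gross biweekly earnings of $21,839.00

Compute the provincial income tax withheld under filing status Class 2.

$4,443.70

Provincial Income Tax (Class 2): taxable = $21,839.00 − 3×$178.00 = $21,305.00
  $2,128.40 + 26% × ($21,305.00 − $12,400.00) = $2,128.40 + 26% × $8,905.00 = $4,443.70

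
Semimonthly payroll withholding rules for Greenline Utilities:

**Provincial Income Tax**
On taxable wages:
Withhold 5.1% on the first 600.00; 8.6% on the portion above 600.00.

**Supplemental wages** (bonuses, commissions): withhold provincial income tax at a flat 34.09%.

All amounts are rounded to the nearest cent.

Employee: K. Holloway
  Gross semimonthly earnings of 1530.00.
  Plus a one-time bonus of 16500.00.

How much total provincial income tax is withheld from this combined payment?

Provincial Income Tax: taxable = 1530.00
  30.60 + 8.6% × (1530.00 − 600.00) = 30.60 + 8.6% × 930.00 = 110.58
Supplemental (34.09% flat on bonus): 34.09% × 16500.00 = 5624.85
Total provincial income tax: 110.58 + 5624.85 = 5735.43

5735.43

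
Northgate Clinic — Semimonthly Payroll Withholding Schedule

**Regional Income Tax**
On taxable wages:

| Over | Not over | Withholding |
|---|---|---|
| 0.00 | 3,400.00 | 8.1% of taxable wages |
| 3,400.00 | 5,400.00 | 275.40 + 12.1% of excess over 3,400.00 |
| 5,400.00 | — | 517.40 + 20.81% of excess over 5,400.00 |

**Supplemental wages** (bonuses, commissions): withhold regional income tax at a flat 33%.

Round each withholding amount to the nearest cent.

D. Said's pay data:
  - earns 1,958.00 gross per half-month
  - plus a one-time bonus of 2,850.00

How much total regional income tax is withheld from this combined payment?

Regional Income Tax: taxable = 1,958.00
  8.1% × 1,958.00 = 158.60
Supplemental (33% flat on bonus): 33% × 2,850.00 = 940.50
Total regional income tax: 158.60 + 940.50 = 1,099.10

1,099.10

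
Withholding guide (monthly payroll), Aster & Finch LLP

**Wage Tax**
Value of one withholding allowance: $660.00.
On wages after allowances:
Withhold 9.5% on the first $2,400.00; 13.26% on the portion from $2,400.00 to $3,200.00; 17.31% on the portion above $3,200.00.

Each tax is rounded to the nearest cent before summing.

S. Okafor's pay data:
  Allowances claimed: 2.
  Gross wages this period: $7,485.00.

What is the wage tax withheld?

Wage Tax: taxable = $7,485.00 − 2×$660.00 = $6,165.00
  $334.08 + 17.31% × ($6,165.00 − $3,200.00) = $334.08 + 17.31% × $2,965.00 = $847.32

$847.32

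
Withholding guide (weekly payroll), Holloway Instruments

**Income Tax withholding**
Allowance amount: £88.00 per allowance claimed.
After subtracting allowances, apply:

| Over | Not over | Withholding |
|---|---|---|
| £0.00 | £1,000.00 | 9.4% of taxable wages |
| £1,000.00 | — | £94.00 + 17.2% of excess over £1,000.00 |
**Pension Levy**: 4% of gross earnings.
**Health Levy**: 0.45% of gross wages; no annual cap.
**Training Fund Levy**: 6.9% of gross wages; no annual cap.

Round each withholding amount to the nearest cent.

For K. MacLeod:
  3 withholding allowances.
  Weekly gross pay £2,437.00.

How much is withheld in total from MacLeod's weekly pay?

Income Tax: taxable = £2,437.00 − 3×£88.00 = £2,173.00
  £94.00 + 17.2% × (£2,173.00 − £1,000.00) = £94.00 + 17.2% × £1,173.00 = £295.76
Pension Levy: 4% × £2,437.00 = £97.48
Health Levy: 0.45% × £2,437.00 = £10.97
Training Fund Levy: 6.9% × £2,437.00 = £168.15
Total: £295.76 + £97.48 + £10.97 + £168.15 = £572.36

£572.36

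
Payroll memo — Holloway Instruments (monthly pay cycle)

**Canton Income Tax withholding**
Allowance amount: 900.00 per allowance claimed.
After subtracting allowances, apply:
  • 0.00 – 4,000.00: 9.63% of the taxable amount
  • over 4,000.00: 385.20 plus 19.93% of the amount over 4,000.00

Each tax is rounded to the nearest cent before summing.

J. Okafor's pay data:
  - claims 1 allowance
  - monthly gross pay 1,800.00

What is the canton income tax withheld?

Canton Income Tax: taxable = 1,800.00 − 1×900.00 = 900.00
  9.63% × 900.00 = 86.67

86.67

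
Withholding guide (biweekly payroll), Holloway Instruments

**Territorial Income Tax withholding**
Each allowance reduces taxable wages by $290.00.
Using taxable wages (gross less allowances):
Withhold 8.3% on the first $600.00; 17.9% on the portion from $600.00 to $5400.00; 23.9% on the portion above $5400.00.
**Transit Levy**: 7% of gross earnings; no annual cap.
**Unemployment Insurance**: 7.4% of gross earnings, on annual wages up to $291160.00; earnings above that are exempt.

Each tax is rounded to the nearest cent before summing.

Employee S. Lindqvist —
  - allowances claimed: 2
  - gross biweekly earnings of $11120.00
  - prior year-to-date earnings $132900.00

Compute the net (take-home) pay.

$7381.26

Territorial Income Tax: taxable = $11120.00 − 2×$290.00 = $10540.00
  $909.00 + 23.9% × ($10540.00 − $5400.00) = $909.00 + 23.9% × $5140.00 = $2137.46
Transit Levy: 7% × $11120.00 = $778.40
Unemployment Insurance: 7.4% × $11120.00 = $822.88
Total withheld: $2137.46 + $778.40 + $822.88 = $3738.74
Net pay: $11120.00 − $3738.74 = $7381.26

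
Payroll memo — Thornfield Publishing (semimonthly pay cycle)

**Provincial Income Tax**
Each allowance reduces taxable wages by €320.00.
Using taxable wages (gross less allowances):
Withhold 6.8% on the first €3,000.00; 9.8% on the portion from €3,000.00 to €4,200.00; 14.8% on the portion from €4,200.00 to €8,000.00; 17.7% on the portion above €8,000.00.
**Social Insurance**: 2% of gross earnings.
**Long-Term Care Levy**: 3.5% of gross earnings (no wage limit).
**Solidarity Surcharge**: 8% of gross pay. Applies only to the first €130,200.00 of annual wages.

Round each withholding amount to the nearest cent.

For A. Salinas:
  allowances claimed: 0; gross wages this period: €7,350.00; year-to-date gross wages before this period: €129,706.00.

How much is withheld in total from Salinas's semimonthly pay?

€1,231.57

Provincial Income Tax: taxable = €7,350.00
  €321.60 + 14.8% × (€7,350.00 − €4,200.00) = €321.60 + 14.8% × €3,150.00 = €787.80
Social Insurance: 2% × €7,350.00 = €147.00
Long-Term Care Levy: 3.5% × €7,350.00 = €257.25
Solidarity Surcharge: cap €130,200.00 − YTD €129,706.00 = €494.00 subject; 8% × €494.00 = €39.52
Total: €787.80 + €147.00 + €257.25 + €39.52 = €1,231.57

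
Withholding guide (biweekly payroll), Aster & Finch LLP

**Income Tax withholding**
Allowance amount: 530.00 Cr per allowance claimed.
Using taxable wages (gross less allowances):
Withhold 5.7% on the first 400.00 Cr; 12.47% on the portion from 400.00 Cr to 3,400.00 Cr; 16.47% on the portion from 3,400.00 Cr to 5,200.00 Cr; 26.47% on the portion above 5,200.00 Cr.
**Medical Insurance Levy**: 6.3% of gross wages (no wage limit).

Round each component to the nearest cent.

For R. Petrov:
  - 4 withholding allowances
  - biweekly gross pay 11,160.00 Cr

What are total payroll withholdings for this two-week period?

2,412.89 Cr

Income Tax: taxable = 11,160.00 Cr − 4×530.00 Cr = 9,040.00 Cr
  693.36 Cr + 26.47% × (9,040.00 Cr − 5,200.00 Cr) = 693.36 Cr + 26.47% × 3,840.00 Cr = 1,709.81 Cr
Medical Insurance Levy: 6.3% × 11,160.00 Cr = 703.08 Cr
Total: 1,709.81 Cr + 703.08 Cr = 2,412.89 Cr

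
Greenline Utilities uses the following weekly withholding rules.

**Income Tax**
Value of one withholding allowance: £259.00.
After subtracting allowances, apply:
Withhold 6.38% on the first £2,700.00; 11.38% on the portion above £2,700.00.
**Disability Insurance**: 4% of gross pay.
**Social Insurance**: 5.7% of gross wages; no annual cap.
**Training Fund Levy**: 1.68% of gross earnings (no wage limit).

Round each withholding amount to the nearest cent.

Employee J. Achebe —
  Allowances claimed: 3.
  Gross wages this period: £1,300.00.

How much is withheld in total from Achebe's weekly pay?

£181.31

Income Tax: taxable = £1,300.00 − 3×£259.00 = £523.00
  6.38% × £523.00 = £33.37
Disability Insurance: 4% × £1,300.00 = £52.00
Social Insurance: 5.7% × £1,300.00 = £74.10
Training Fund Levy: 1.68% × £1,300.00 = £21.84
Total: £33.37 + £52.00 + £74.10 + £21.84 = £181.31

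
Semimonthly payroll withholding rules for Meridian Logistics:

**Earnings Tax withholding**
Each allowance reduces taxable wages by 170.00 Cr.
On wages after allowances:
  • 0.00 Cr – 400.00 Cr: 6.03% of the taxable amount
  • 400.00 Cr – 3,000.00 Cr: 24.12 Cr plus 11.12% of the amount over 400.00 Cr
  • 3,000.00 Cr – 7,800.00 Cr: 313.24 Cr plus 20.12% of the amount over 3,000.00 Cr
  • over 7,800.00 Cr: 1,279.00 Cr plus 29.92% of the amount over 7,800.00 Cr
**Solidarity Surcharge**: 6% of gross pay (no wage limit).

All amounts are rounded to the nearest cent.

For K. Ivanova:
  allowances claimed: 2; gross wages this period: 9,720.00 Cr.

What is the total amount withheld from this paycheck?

2,334.94 Cr

Earnings Tax: taxable = 9,720.00 Cr − 2×170.00 Cr = 9,380.00 Cr
  1,279.00 Cr + 29.92% × (9,380.00 Cr − 7,800.00 Cr) = 1,279.00 Cr + 29.92% × 1,580.00 Cr = 1,751.74 Cr
Solidarity Surcharge: 6% × 9,720.00 Cr = 583.20 Cr
Total: 1,751.74 Cr + 583.20 Cr = 2,334.94 Cr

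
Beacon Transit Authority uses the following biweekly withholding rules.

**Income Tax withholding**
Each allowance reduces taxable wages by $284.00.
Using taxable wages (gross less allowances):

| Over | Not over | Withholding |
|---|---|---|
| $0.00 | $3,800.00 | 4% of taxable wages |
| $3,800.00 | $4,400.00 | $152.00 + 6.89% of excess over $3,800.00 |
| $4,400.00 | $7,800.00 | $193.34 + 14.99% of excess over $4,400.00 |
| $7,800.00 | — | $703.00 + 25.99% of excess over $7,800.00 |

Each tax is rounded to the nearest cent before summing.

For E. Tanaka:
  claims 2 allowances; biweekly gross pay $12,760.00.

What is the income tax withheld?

Income Tax: taxable = $12,760.00 − 2×$284.00 = $12,192.00
  $703.00 + 25.99% × ($12,192.00 − $7,800.00) = $703.00 + 25.99% × $4,392.00 = $1,844.48

$1,844.48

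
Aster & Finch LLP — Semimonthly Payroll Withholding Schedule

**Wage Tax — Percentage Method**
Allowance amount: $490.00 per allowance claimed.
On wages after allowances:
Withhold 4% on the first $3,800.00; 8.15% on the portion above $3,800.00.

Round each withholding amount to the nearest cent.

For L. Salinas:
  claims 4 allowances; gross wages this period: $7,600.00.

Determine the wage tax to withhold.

Wage Tax: taxable = $7,600.00 − 4×$490.00 = $5,640.00
  $152.00 + 8.15% × ($5,640.00 − $3,800.00) = $152.00 + 8.15% × $1,840.00 = $301.96

$301.96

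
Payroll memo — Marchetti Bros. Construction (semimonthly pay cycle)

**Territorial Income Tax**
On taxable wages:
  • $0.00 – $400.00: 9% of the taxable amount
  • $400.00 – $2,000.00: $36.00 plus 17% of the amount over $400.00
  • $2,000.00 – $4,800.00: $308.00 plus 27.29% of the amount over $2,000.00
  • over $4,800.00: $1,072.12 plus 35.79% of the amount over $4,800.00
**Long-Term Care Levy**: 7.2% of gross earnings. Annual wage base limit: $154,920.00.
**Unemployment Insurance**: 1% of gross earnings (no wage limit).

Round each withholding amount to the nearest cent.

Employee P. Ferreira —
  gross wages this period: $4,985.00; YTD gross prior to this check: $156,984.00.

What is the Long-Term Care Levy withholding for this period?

$0.00

Long-Term Care Levy: YTD $156,984.00 ≥ cap $154,920.00 → $0.00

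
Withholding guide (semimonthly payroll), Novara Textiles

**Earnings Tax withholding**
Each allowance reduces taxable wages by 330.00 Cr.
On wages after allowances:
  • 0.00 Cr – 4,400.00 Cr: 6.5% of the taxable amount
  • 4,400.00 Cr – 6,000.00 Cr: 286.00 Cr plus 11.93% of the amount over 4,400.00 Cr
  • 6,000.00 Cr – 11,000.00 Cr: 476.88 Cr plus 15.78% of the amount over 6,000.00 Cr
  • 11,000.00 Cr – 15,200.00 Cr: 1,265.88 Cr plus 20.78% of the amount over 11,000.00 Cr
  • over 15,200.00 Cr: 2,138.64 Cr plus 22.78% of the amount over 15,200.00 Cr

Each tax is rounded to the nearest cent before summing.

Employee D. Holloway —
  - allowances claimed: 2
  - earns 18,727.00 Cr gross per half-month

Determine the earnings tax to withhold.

2,791.74 Cr

Earnings Tax: taxable = 18,727.00 Cr − 2×330.00 Cr = 18,067.00 Cr
  2,138.64 Cr + 22.78% × (18,067.00 Cr − 15,200.00 Cr) = 2,138.64 Cr + 22.78% × 2,867.00 Cr = 2,791.74 Cr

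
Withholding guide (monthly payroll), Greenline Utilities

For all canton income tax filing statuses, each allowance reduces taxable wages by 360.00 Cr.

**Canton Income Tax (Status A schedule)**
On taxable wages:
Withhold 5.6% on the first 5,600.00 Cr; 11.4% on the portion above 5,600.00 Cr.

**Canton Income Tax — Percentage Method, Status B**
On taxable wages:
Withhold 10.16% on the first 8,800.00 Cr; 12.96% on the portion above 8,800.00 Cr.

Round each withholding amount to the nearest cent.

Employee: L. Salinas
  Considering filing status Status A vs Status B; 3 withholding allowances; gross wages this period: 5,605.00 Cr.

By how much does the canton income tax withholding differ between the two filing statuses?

206.34 Cr

Canton Income Tax (Status A): taxable = 5,605.00 Cr − 3×360.00 Cr = 4,525.00 Cr
  5.6% × 4,525.00 Cr = 253.40 Cr
Canton Income Tax (Status B): taxable = 5,605.00 Cr − 3×360.00 Cr = 4,525.00 Cr
  10.16% × 4,525.00 Cr = 459.74 Cr
Difference: |253.40 Cr − 459.74 Cr| = 206.34 Cr (higher under Status B)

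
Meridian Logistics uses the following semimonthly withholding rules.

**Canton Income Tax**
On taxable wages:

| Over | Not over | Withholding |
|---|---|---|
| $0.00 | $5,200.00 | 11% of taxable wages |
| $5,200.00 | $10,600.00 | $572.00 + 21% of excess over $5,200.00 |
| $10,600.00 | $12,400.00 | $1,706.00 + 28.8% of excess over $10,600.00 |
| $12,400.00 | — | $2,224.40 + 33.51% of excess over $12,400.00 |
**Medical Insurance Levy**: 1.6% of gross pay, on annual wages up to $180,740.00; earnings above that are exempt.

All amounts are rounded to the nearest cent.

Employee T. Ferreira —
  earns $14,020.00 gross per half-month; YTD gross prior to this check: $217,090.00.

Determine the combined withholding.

Canton Income Tax: taxable = $14,020.00
  $2,224.40 + 33.51% × ($14,020.00 − $12,400.00) = $2,224.40 + 33.51% × $1,620.00 = $2,767.26
Medical Insurance Levy: YTD $217,090.00 ≥ cap $180,740.00 → $0.00
Total: $2,767.26 + $0.00 = $2,767.26

$2,767.26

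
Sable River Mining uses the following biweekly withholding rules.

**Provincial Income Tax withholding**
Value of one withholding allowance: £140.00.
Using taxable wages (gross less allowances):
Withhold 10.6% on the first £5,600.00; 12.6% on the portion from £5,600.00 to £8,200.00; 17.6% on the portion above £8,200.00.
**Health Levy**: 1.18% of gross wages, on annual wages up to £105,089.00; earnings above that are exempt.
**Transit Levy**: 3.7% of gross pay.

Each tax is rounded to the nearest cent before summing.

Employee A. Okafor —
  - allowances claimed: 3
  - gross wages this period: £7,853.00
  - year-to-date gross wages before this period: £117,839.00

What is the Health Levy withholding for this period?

Health Levy: YTD £117,839.00 ≥ cap £105,089.00 → £0.00

£0.00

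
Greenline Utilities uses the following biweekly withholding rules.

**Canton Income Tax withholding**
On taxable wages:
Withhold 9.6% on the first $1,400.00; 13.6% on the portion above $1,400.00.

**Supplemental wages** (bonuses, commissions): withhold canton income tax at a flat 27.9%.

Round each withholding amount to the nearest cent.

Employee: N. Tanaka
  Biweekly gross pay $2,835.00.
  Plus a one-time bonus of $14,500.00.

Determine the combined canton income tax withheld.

$4,375.06

Canton Income Tax: taxable = $2,835.00
  $134.40 + 13.6% × ($2,835.00 − $1,400.00) = $134.40 + 13.6% × $1,435.00 = $329.56
Supplemental (27.9% flat on bonus): 27.9% × $14,500.00 = $4,045.50
Total canton income tax: $329.56 + $4,045.50 = $4,375.06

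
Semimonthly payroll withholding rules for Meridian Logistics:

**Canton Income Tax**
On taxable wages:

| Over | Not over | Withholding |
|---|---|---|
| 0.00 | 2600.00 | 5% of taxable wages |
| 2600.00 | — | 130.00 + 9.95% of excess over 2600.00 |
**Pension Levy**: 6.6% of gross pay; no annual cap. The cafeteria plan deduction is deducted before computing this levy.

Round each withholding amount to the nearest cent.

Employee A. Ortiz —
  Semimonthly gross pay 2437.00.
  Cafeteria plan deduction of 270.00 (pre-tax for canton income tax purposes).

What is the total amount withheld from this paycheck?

Canton Income Tax: taxable = 2437.00 − 270.00 = 2167.00
  5% × 2167.00 = 108.35
Pension Levy: 6.6% × 2167.00 = 143.02
Total: 108.35 + 143.02 = 251.37

251.37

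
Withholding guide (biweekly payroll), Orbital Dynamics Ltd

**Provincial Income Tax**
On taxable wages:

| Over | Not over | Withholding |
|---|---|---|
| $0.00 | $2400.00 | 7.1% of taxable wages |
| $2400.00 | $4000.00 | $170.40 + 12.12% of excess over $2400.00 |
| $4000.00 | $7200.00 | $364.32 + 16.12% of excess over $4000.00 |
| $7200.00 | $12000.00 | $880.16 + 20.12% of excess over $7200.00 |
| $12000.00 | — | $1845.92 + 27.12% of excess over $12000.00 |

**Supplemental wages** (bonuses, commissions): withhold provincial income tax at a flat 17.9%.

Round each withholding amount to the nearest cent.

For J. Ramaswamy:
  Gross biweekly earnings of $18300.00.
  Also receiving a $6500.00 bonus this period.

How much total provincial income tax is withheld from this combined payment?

$4717.98

Provincial Income Tax: taxable = $18300.00
  $1845.92 + 27.12% × ($18300.00 − $12000.00) = $1845.92 + 27.12% × $6300.00 = $3554.48
Supplemental (17.9% flat on bonus): 17.9% × $6500.00 = $1163.50
Total provincial income tax: $3554.48 + $1163.50 = $4717.98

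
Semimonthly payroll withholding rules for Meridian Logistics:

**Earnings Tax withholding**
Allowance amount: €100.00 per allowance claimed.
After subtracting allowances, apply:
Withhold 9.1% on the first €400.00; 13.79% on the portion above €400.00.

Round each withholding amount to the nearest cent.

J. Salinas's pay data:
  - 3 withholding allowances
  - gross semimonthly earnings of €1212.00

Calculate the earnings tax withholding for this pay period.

€107.00

Earnings Tax: taxable = €1212.00 − 3×€100.00 = €912.00
  €36.40 + 13.79% × (€912.00 − €400.00) = €36.40 + 13.79% × €512.00 = €107.00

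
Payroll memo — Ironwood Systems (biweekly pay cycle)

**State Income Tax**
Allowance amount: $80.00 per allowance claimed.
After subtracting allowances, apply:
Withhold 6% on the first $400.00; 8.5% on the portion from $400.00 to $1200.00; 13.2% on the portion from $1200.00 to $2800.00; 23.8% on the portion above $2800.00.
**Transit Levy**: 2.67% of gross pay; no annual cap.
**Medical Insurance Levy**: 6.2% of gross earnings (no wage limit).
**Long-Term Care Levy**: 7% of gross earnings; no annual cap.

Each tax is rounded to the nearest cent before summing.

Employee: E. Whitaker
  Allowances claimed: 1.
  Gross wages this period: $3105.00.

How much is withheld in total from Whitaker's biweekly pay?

State Income Tax: taxable = $3105.00 − 1×$80.00 = $3025.00
  $303.20 + 23.8% × ($3025.00 − $2800.00) = $303.20 + 23.8% × $225.00 = $356.75
Transit Levy: 2.67% × $3105.00 = $82.90
Medical Insurance Levy: 6.2% × $3105.00 = $192.51
Long-Term Care Levy: 7% × $3105.00 = $217.35
Total: $356.75 + $82.90 + $192.51 + $217.35 = $849.51

$849.51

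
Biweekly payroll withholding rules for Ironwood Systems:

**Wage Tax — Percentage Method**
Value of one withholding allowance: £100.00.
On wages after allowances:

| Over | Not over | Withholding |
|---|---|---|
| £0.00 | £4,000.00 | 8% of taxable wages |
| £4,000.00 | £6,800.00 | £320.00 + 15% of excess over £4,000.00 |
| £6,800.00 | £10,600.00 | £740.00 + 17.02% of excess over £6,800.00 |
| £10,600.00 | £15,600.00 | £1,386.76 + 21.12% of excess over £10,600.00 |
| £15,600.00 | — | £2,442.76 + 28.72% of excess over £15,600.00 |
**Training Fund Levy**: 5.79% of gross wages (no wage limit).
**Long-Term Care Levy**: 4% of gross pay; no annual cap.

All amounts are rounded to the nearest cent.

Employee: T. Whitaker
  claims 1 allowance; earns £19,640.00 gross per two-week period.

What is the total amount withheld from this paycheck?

Wage Tax: taxable = £19,640.00 − 1×£100.00 = £19,540.00
  £2,442.76 + 28.72% × (£19,540.00 − £15,600.00) = £2,442.76 + 28.72% × £3,940.00 = £3,574.33
Training Fund Levy: 5.79% × £19,640.00 = £1,137.16
Long-Term Care Levy: 4% × £19,640.00 = £785.60
Total: £3,574.33 + £1,137.16 + £785.60 = £5,497.09

£5,497.09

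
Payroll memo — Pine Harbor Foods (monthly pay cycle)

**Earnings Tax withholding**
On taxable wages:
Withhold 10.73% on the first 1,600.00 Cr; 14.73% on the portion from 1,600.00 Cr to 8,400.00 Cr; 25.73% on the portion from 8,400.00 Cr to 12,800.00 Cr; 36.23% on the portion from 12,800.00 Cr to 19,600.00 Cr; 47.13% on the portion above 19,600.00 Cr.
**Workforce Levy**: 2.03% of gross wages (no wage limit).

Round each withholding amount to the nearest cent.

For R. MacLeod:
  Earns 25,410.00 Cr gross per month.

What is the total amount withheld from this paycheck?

8,023.15 Cr

Earnings Tax: taxable = 25,410.00 Cr
  4,769.08 Cr + 47.13% × (25,410.00 Cr − 19,600.00 Cr) = 4,769.08 Cr + 47.13% × 5,810.00 Cr = 7,507.33 Cr
Workforce Levy: 2.03% × 25,410.00 Cr = 515.82 Cr
Total: 7,507.33 Cr + 515.82 Cr = 8,023.15 Cr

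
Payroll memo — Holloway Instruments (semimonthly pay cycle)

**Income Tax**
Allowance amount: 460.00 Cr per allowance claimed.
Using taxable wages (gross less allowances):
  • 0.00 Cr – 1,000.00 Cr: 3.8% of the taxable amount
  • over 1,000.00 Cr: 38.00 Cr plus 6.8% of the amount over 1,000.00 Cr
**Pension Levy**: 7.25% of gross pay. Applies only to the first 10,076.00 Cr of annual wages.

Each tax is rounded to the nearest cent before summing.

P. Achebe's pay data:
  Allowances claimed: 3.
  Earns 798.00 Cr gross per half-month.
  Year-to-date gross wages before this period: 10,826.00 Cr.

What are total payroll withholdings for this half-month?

0.00 Cr

Income Tax: taxable = 798.00 Cr − 3×460.00 Cr = -582.00 Cr
  Taxable ≤ 0 → 0.00 Cr
Pension Levy: YTD 10,826.00 Cr ≥ cap 10,076.00 Cr → 0.00 Cr
Total: 0.00 Cr + 0.00 Cr = 0.00 Cr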